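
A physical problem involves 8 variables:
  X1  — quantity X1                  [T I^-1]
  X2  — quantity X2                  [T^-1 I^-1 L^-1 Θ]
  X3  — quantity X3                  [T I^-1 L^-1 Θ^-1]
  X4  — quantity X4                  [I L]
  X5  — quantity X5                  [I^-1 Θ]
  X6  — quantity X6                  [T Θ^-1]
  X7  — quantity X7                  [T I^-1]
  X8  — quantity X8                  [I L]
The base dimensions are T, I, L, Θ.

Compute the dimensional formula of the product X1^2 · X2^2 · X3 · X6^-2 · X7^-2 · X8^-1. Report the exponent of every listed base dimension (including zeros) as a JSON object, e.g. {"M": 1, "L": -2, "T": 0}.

Write exponents as rows T,I,L,Θ / cols X1,X2,X3,X4,X5,X6,X7,X8:
  T: [ 1 -1  1  0  0  1  1  0]
  I: [-1 -1 -1  1 -1  0 -1  1]
  L: [ 0 -1 -1  1  0  0  0  1]
  Θ: [ 0  1 -1  0  1 -1  0  0]
  [T]: (2)·1+(2)·-1+(1)·1+(-2)·1+(-2)·1+(-1)·0 = -3
  [I]: (2)·-1+(2)·-1+(1)·-1+(-2)·0+(-2)·-1+(-1)·1 = -4
  [L]: (2)·0+(2)·-1+(1)·-1+(-2)·0+(-2)·0+(-1)·1 = -4
  [Θ]: (2)·0+(2)·1+(1)·-1+(-2)·-1+(-2)·0+(-1)·0 = 3
⇒ T^-3 I^-4 L^-4 Θ^3

{"T": -3, "I": -4, "L": -4, "Θ": 3}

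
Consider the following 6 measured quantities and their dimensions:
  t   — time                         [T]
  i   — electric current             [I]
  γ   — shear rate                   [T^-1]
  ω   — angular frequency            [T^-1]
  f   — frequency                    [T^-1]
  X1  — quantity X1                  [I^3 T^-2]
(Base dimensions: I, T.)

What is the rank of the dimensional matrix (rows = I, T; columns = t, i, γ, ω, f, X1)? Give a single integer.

Write exponents as rows I,T / cols t,i,γ,ω,f,X1:
  I: [ 0  1  0  0  0  3]
  T: [ 1  0 -1 -1 -1 -2]
RREF → pivots at {t,i} ⇒ r = 2

2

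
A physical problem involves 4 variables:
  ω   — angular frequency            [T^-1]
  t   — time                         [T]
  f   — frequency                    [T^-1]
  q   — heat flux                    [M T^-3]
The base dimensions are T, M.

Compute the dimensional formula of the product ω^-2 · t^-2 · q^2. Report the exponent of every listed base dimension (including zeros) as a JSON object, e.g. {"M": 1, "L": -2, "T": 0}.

Exponent matrix [T,M] × [ω,t,f,q]:
  T: [-1  1 -1 -3]
  M: [ 0  0  0  1]
  [T]: (-2)·-1+(-2)·1+(2)·-3 = -6
  [M]: (-2)·0+(-2)·0+(2)·1 = 2
⇒ T^-6 M^2

{"T": -6, "M": 2}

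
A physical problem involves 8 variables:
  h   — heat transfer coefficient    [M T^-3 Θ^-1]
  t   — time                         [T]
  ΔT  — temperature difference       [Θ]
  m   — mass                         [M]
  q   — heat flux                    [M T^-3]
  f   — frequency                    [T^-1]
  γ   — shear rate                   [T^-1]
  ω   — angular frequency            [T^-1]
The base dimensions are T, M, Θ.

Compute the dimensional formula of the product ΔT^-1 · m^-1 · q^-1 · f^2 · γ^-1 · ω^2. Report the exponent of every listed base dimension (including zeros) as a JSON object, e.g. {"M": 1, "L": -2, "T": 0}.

{"T": 0, "M": -2, "Θ": -1}

Exponent matrix [T,M,Θ] × [h,t,ΔT,m,q,f,γ,ω]:
  T: [-3  1  0  0 -3 -1 -1 -1]
  M: [ 1  0  0  1  1  0  0  0]
  Θ: [-1  0  1  0  0  0  0  0]
  [T]: (-1)·0+(-1)·0+(-1)·-3+(2)·-1+(-1)·-1+(2)·-1 = 0
  [M]: (-1)·0+(-1)·1+(-1)·1+(2)·0+(-1)·0+(2)·0 = -2
  [Θ]: (-1)·1+(-1)·0+(-1)·0+(2)·0+(-1)·0+(2)·0 = -1
⇒ M^-2 Θ^-1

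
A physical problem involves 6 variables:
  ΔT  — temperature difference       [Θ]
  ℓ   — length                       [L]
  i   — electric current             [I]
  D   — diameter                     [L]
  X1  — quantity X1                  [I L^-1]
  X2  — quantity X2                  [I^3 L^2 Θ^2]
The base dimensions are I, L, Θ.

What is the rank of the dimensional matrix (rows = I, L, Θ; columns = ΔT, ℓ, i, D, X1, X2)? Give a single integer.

Dimensional matrix (I×L×Θ by ΔT×ℓ×i×D×X1×X2):
  I: [ 0  0  1  0  1  3]
  L: [ 0  1  0  1 -1  2]
  Θ: [ 1  0  0  0  0  2]
Echelon form has 3 nonzero rows (pivots: ΔT,ℓ,i)

3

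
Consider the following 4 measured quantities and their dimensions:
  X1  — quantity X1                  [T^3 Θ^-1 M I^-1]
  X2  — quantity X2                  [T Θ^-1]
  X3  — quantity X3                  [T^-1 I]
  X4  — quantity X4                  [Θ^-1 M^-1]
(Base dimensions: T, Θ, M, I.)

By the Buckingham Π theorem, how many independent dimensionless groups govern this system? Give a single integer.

1

Dimensional matrix (T×Θ×M×I by X1×X2×X3×X4):
  T: [ 3  1 -1  0]
  Θ: [-1 -1  0 -1]
  M: [ 1  0  0 -1]
  I: [-1  0  1  0]
RREF → pivots at {X1,X2,X3} ⇒ r = 3
n=4, r=3 ⇒ 1 dimensionless group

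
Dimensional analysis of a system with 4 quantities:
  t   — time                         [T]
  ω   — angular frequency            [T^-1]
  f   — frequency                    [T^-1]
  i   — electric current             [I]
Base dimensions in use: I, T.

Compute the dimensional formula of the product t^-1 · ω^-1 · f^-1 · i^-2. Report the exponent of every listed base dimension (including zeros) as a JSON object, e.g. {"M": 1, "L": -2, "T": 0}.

{"I": -2, "T": 1}

Write exponents as rows I,T / cols t,ω,f,i:
  I: [ 0  0  0  1]
  T: [ 1 -1 -1  0]
  [I]: (-1)·0+(-1)·0+(-1)·0+(-2)·1 = -2
  [T]: (-1)·1+(-1)·-1+(-1)·-1+(-2)·0 = 1
⇒ I^-2 T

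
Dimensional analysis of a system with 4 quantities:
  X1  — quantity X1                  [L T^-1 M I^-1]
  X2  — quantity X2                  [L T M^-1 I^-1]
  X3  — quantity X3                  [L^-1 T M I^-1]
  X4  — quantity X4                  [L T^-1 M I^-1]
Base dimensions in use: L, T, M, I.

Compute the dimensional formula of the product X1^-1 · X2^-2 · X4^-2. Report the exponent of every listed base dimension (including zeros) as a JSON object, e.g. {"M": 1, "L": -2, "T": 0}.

Write exponents as rows L,T,M,I / cols X1,X2,X3,X4:
  L: [ 1  1 -1  1]
  T: [-1  1  1 -1]
  M: [ 1 -1  1  1]
  I: [-1 -1 -1 -1]
  [L]: (-1)·1+(-2)·1+(-2)·1 = -5
  [T]: (-1)·-1+(-2)·1+(-2)·-1 = 1
  [M]: (-1)·1+(-2)·-1+(-2)·1 = -1
  [I]: (-1)·-1+(-2)·-1+(-2)·-1 = 5
⇒ L^-5 T M^-1 I^5

{"L": -5, "T": 1, "M": -1, "I": 5}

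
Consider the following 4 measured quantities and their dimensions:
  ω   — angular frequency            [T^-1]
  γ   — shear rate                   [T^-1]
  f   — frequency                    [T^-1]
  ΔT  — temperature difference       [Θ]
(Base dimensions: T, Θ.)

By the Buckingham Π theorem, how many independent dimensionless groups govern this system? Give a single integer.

Exponent matrix [T,Θ] × [ω,γ,f,ΔT]:
  T: [-1 -1 -1  0]
  Θ: [ 0  0  0  1]
Echelon form has 2 nonzero rows (pivots: ω,ΔT)
Π count = n − r = 4 − 2 = 2

2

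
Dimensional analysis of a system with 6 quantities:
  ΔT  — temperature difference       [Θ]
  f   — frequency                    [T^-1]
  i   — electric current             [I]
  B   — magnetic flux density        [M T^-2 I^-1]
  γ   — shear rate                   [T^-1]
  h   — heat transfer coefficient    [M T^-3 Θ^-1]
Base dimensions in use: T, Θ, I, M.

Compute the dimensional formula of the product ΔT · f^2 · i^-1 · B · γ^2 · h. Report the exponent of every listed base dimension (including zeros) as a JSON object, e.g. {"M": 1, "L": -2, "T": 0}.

Dimensional matrix (T×Θ×I×M by ΔT×f×i×B×γ×h):
  T: [ 0 -1  0 -2 -1 -3]
  Θ: [ 1  0  0  0  0 -1]
  I: [ 0  0  1 -1  0  0]
  M: [ 0  0  0  1  0  1]
  [T]: (1)·0+(2)·-1+(-1)·0+(1)·-2+(2)·-1+(1)·-3 = -9
  [Θ]: (1)·1+(2)·0+(-1)·0+(1)·0+(2)·0+(1)·-1 = 0
  [I]: (1)·0+(2)·0+(-1)·1+(1)·-1+(2)·0+(1)·0 = -2
  [M]: (1)·0+(2)·0+(-1)·0+(1)·1+(2)·0+(1)·1 = 2
⇒ T^-9 I^-2 M^2

{"T": -9, "Θ": 0, "I": -2, "M": 2}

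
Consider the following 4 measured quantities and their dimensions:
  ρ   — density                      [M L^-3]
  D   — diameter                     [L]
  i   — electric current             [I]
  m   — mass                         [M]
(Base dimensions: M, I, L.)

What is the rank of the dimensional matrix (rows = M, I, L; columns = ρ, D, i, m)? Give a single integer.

3

Exponent matrix [M,I,L] × [ρ,D,i,m]:
  M: [ 1  0  0  1]
  I: [ 0  0  1  0]
  L: [-3  1  0  0]
RREF → pivots at {ρ,D,i} ⇒ r = 3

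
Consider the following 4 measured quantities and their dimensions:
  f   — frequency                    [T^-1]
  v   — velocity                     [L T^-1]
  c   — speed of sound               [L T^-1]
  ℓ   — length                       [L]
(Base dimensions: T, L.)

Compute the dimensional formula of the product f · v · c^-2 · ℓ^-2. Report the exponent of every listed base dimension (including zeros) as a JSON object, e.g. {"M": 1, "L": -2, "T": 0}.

{"T": 0, "L": -3}

Exponent matrix [T,L] × [f,v,c,ℓ]:
  T: [-1 -1 -1  0]
  L: [ 0  1  1  1]
  [T]: (1)·-1+(1)·-1+(-2)·-1+(-2)·0 = 0
  [L]: (1)·0+(1)·1+(-2)·1+(-2)·1 = -3
⇒ L^-3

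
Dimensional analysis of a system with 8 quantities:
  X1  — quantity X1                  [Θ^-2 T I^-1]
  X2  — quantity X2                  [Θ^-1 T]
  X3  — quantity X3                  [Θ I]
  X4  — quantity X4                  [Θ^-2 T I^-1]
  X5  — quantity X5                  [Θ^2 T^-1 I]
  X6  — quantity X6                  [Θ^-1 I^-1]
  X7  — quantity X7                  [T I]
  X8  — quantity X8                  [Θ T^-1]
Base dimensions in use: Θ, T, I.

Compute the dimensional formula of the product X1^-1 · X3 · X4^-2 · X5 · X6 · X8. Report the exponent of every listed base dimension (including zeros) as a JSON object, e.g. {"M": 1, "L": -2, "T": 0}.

{"Θ": 9, "T": -5, "I": 4}

Write exponents as rows Θ,T,I / cols X1,X2,X3,X4,X5,X6,X7,X8:
  Θ: [-2 -1  1 -2  2 -1  0  1]
  T: [ 1  1  0  1 -1  0  1 -1]
  I: [-1  0  1 -1  1 -1  1  0]
  [Θ]: (-1)·-2+(1)·1+(-2)·-2+(1)·2+(1)·-1+(1)·1 = 9
  [T]: (-1)·1+(1)·0+(-2)·1+(1)·-1+(1)·0+(1)·-1 = -5
  [I]: (-1)·-1+(1)·1+(-2)·-1+(1)·1+(1)·-1+(1)·0 = 4
⇒ Θ^9 T^-5 I^4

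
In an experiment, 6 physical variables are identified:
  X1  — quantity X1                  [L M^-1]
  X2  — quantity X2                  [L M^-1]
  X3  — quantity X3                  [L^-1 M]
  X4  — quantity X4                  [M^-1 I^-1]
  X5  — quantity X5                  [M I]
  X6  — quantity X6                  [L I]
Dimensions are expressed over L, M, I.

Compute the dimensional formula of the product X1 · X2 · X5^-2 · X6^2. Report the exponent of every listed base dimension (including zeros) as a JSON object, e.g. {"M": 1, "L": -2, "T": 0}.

Write exponents as rows L,M,I / cols X1,X2,X3,X4,X5,X6:
  L: [ 1  1 -1  0  0  1]
  M: [-1 -1  1 -1  1  0]
  I: [ 0  0  0 -1  1  1]
  [L]: (1)·1+(1)·1+(-2)·0+(2)·1 = 4
  [M]: (1)·-1+(1)·-1+(-2)·1+(2)·0 = -4
  [I]: (1)·0+(1)·0+(-2)·1+(2)·1 = 0
⇒ L^4 M^-4

{"L": 4, "M": -4, "I": 0}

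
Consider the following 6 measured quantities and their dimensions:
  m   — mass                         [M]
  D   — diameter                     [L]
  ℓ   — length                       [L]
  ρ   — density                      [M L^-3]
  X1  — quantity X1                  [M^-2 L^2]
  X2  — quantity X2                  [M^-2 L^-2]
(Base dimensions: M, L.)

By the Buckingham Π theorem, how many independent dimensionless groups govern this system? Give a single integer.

Dimensional matrix (M×L by m×D×ℓ×ρ×X1×X2):
  M: [ 1  0  0  1 -2 -2]
  L: [ 0  1  1 -3  2 -2]
RREF → pivots at {m,D} ⇒ r = 2
6 vars − rank 2 = 4 Π groups

4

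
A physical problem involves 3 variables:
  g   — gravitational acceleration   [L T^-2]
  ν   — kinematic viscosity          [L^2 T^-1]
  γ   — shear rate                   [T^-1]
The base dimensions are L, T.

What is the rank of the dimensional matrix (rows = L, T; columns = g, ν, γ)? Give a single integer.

Exponent matrix [L,T] × [g,ν,γ]:
  L: [ 1  2  0]
  T: [-2 -1 -1]
Row reduction gives pivot columns g,ν; rank = 2

2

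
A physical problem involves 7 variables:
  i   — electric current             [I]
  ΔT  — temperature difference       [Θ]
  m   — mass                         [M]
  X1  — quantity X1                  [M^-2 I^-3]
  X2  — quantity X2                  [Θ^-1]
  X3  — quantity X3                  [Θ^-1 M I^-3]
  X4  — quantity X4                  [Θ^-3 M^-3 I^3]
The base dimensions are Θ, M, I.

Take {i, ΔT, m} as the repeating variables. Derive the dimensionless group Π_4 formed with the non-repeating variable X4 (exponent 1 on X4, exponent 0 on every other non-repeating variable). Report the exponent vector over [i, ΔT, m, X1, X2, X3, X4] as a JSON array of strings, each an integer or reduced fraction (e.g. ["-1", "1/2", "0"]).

Dimensional matrix (Θ×M×I by i×ΔT×m×X1×X2×X3×X4):
  Θ: [ 0  1  0  0 -1 -1 -3]
  M: [ 0  0  1 -2  0  1 -3]
  I: [ 1  0  0 -3  0 -3  3]
Echelon form has 3 nonzero rows (pivots: i,ΔT,m)
Repeat: i,ΔT,m; free: X1,X2,X3,X4
RREF:
  r0: [   1    0    0   -3    0   -3    3]
  r1: [   0    1    0    0   -1   -1   -3]
  r2: [   0    0    1   -2    0    1   -3]
Fix exponent of X4 at 1, X1 at 0, X2 at 0, X3 at 0; solve each RREF row for its pivot's exponent:
  r0: exp(i) + (3)·1 = 0 ⇒ exp(i) = -3
  r1: exp(ΔT) + (-3)·1 = 0 ⇒ exp(ΔT) = 3
  r2: exp(m) + (-3)·1 = 0 ⇒ exp(m) = 3
Π_4 = i^-3 · ΔT^3 · m^3 · X4

["-3", "3", "3", "0", "0", "0", "1"]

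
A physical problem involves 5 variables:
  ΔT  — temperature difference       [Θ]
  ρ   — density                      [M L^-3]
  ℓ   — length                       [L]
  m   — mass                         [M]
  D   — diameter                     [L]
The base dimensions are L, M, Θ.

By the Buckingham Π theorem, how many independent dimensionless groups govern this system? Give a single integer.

Write exponents as rows L,M,Θ / cols ΔT,ρ,ℓ,m,D:
  L: [ 0 -3  1  0  1]
  M: [ 0  1  0  1  0]
  Θ: [ 1  0  0  0  0]
RREF → pivots at {ΔT,ρ,ℓ} ⇒ r = 3
5 vars − rank 3 = 2 Π groups

2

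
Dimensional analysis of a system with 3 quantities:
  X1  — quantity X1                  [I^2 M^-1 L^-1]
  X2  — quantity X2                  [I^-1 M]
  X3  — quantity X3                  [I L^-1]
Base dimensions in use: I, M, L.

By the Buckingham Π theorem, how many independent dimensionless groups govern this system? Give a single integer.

1

Dimensional matrix (I×M×L by X1×X2×X3):
  I: [ 2 -1  1]
  M: [-1  1  0]
  L: [-1  0 -1]
Echelon form has 2 nonzero rows (pivots: X1,X2)
n=3, r=2 ⇒ 1 dimensionless group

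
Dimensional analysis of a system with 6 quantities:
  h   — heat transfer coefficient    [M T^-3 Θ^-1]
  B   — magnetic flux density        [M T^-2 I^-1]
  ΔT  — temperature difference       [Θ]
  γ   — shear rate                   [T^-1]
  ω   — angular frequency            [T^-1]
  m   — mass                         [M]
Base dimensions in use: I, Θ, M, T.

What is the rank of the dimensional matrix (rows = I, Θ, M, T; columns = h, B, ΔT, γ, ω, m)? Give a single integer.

Write exponents as rows I,Θ,M,T / cols h,B,ΔT,γ,ω,m:
  I: [ 0 -1  0  0  0  0]
  Θ: [-1  0  1  0  0  0]
  M: [ 1  1  0  0  0  1]
  T: [-3 -2  0 -1 -1  0]
RREF → pivots at {h,B,ΔT,γ} ⇒ r = 4

4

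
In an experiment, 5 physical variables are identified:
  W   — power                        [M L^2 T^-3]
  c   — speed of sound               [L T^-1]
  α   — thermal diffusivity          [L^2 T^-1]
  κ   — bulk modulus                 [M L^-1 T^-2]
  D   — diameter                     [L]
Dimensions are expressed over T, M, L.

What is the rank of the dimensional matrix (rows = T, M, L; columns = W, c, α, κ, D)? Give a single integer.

3

Write exponents as rows T,M,L / cols W,c,α,κ,D:
  T: [-3 -1 -1 -2  0]
  M: [ 1  0  0  1  0]
  L: [ 2  1  2 -1  1]
RREF → pivots at {W,c,α} ⇒ r = 3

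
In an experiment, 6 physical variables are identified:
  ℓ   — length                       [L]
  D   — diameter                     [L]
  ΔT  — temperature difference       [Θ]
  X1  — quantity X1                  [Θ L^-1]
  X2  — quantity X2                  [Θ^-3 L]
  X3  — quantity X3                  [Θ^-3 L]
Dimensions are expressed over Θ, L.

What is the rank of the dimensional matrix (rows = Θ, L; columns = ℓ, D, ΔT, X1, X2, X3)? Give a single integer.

Write exponents as rows Θ,L / cols ℓ,D,ΔT,X1,X2,X3:
  Θ: [ 0  0  1  1 -3 -3]
  L: [ 1  1  0 -1  1  1]
Echelon form has 2 nonzero rows (pivots: ℓ,ΔT)

2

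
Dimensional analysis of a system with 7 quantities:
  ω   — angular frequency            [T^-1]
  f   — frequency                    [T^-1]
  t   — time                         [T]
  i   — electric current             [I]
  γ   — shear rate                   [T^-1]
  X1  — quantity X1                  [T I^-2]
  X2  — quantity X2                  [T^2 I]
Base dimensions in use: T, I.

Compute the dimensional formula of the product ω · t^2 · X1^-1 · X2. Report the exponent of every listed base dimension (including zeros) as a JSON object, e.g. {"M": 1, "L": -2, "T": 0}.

{"T": 2, "I": 3}

Dimensional matrix (T×I by ω×f×t×i×γ×X1×X2):
  T: [-1 -1  1  0 -1  1  2]
  I: [ 0  0  0  1  0 -2  1]
  [T]: (1)·-1+(2)·1+(-1)·1+(1)·2 = 2
  [I]: (1)·0+(2)·0+(-1)·-2+(1)·1 = 3
⇒ T^2 I^3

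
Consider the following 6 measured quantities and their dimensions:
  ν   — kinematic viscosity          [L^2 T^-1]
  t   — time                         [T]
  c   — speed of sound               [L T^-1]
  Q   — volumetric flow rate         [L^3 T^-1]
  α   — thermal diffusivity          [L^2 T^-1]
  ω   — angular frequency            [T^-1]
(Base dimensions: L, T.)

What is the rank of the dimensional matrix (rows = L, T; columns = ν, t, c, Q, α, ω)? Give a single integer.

Write exponents as rows L,T / cols ν,t,c,Q,α,ω:
  L: [ 2  0  1  3  2  0]
  T: [-1  1 -1 -1 -1 -1]
Echelon form has 2 nonzero rows (pivots: ν,t)

2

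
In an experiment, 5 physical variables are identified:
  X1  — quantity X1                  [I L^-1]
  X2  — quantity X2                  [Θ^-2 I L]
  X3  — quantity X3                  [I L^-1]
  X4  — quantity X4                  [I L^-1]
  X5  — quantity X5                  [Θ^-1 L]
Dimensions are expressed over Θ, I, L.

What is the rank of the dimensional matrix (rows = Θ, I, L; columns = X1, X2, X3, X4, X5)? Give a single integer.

2

Dimensional matrix (Θ×I×L by X1×X2×X3×X4×X5):
  Θ: [ 0 -2  0  0 -1]
  I: [ 1  1  1  1  0]
  L: [-1  1 -1 -1  1]
Row reduction gives pivot columns X1,X2; rank = 2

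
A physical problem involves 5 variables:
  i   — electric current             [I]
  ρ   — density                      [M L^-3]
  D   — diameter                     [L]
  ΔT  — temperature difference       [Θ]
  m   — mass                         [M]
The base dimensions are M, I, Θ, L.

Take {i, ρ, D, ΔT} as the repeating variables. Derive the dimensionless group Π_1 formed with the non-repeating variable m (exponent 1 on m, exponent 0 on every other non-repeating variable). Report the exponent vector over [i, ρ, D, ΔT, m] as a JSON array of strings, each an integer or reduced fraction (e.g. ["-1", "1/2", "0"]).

["0", "-1", "-3", "0", "1"]

Exponent matrix [M,I,Θ,L] × [i,ρ,D,ΔT,m]:
  M: [ 0  1  0  0  1]
  I: [ 1  0  0  0  0]
  Θ: [ 0  0  0  1  0]
  L: [ 0 -3  1  0  0]
Row reduction gives pivot columns i,ρ,D,ΔT; rank = 4
Pivot set = {i,ρ,D,ΔT}, free = {m}
RREF:
  r0: [   1    0    0    0    0]
  r1: [   0    1    0    0    1]
  r2: [   0    0    1    0    3]
  r3: [   0    0    0    1    0]
Fix exponent of m at 1; solve each RREF row for its pivot's exponent:
  r0: exp(i) + (0)·1 = 0 ⇒ exp(i) = 0
  r1: exp(ρ) + (1)·1 = 0 ⇒ exp(ρ) = -1
  r2: exp(D) + (3)·1 = 0 ⇒ exp(D) = -3
  r3: exp(ΔT) + (0)·1 = 0 ⇒ exp(ΔT) = 0
Π_1 = ρ^-1 · D^-3 · m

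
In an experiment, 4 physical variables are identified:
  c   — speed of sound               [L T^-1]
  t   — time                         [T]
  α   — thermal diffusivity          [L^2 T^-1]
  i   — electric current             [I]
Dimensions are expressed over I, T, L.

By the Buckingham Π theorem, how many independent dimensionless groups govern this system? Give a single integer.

Write exponents as rows I,T,L / cols c,t,α,i:
  I: [ 0  0  0  1]
  T: [-1  1 -1  0]
  L: [ 1  0  2  0]
Row reduction gives pivot columns c,t,i; rank = 3
Π count = n − r = 4 − 3 = 1

1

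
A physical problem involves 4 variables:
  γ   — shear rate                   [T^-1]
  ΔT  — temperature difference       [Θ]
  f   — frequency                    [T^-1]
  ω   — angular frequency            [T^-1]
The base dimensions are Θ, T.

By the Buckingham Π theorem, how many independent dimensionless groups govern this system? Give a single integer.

2

Write exponents as rows Θ,T / cols γ,ΔT,f,ω:
  Θ: [ 0  1  0  0]
  T: [-1  0 -1 -1]
Echelon form has 2 nonzero rows (pivots: γ,ΔT)
n=4, r=2 ⇒ 2 dimensionless groups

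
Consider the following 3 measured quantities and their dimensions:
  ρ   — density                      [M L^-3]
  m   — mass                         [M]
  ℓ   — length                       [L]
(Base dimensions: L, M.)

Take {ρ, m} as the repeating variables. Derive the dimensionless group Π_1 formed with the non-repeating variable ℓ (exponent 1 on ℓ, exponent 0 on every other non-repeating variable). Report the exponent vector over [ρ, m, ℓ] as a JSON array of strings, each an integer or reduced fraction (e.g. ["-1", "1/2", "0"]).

Dimensional matrix (L×M by ρ×m×ℓ):
  L: [-3  0  1]
  M: [ 1  1  0]
Echelon form has 2 nonzero rows (pivots: ρ,m)
Pivot set = {ρ,m}, free = {ℓ}
RREF:
  r0: [   1    0 -1/3]
  r1: [   0    1  1/3]
Fix exponent of ℓ at 1; solve each RREF row for its pivot's exponent:
  r0: exp(ρ) + (-1/3)·1 = 0 ⇒ exp(ρ) = 1/3
  r1: exp(m) + (1/3)·1 = 0 ⇒ exp(m) = -1/3
Π_1 = ρ^(1/3) · m^(-1/3) · ℓ

["1/3", "-1/3", "1"]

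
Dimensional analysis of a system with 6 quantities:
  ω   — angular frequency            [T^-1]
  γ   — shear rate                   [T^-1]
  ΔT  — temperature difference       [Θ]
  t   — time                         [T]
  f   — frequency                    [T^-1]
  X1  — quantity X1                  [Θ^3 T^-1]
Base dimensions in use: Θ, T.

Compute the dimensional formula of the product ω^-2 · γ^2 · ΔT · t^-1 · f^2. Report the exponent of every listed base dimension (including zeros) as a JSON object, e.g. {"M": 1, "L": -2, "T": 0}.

{"Θ": 1, "T": -3}

Dimensional matrix (Θ×T by ω×γ×ΔT×t×f×X1):
  Θ: [ 0  0  1  0  0  3]
  T: [-1 -1  0  1 -1 -1]
  [Θ]: (-2)·0+(2)·0+(1)·1+(-1)·0+(2)·0 = 1
  [T]: (-2)·-1+(2)·-1+(1)·0+(-1)·1+(2)·-1 = -3
⇒ Θ T^-3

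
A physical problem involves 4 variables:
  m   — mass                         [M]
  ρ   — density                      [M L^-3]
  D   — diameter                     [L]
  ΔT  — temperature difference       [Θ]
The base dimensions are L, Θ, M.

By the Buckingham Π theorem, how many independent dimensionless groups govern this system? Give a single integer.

1

Exponent matrix [L,Θ,M] × [m,ρ,D,ΔT]:
  L: [ 0 -3  1  0]
  Θ: [ 0  0  0  1]
  M: [ 1  1  0  0]
RREF → pivots at {m,ρ,ΔT} ⇒ r = 3
n=4, r=3 ⇒ 1 dimensionless group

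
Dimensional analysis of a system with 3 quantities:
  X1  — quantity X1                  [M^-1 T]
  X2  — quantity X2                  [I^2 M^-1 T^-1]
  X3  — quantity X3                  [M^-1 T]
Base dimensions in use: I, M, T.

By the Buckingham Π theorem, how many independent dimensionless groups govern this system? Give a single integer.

Dimensional matrix (I×M×T by X1×X2×X3):
  I: [ 0  2  0]
  M: [-1 -1 -1]
  T: [ 1 -1  1]
Echelon form has 2 nonzero rows (pivots: X1,X2)
n=3, r=2 ⇒ 1 dimensionless group

1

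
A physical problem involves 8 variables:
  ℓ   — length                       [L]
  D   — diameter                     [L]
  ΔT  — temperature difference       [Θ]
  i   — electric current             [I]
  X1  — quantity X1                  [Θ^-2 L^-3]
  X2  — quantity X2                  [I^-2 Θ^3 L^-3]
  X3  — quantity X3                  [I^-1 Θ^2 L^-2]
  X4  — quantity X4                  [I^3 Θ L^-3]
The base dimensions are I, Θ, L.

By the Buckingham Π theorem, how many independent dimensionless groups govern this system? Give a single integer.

5

Write exponents as rows I,Θ,L / cols ℓ,D,ΔT,i,X1,X2,X3,X4:
  I: [ 0  0  0  1  0 -2 -1  3]
  Θ: [ 0  0  1  0 -2  3  2  1]
  L: [ 1  1  0  0 -3 -3 -2 -3]
RREF → pivots at {ℓ,ΔT,i} ⇒ r = 3
n=8, r=3 ⇒ 5 dimensionless groups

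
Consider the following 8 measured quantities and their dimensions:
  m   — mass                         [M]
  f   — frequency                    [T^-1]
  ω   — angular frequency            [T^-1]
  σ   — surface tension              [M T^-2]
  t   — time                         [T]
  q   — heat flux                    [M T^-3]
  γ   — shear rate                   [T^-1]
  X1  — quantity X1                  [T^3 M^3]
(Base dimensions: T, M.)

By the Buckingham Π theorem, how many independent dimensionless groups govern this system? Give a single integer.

Dimensional matrix (T×M by m×f×ω×σ×t×q×γ×X1):
  T: [ 0 -1 -1 -2  1 -3 -1  3]
  M: [ 1  0  0  1  0  1  0  3]
Echelon form has 2 nonzero rows (pivots: m,f)
8 vars − rank 2 = 6 Π groups

6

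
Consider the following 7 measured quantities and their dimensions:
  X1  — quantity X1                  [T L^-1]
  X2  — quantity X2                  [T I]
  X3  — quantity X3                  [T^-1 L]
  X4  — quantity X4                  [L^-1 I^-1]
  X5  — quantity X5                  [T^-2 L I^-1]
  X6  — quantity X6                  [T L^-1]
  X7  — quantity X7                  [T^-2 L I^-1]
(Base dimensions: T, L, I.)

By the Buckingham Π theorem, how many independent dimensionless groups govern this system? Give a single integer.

Exponent matrix [T,L,I] × [X1,X2,X3,X4,X5,X6,X7]:
  T: [ 1  1 -1  0 -2  1 -2]
  L: [-1  0  1 -1  1 -1  1]
  I: [ 0  1  0 -1 -1  0 -1]
RREF → pivots at {X1,X2} ⇒ r = 2
7 vars − rank 2 = 5 Π groups

5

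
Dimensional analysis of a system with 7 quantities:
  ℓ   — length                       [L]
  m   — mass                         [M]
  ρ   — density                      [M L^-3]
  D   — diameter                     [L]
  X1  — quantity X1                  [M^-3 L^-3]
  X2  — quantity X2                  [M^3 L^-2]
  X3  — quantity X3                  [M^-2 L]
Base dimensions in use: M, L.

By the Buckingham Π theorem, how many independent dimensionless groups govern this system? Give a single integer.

5

Write exponents as rows M,L / cols ℓ,m,ρ,D,X1,X2,X3:
  M: [ 0  1  1  0 -3  3 -2]
  L: [ 1  0 -3  1 -3 -2  1]
RREF → pivots at {ℓ,m} ⇒ r = 2
Π count = n − r = 7 − 2 = 5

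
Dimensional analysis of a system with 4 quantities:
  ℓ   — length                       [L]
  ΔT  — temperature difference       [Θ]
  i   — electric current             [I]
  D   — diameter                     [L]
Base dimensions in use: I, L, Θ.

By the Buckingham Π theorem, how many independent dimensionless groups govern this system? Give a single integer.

1

Exponent matrix [I,L,Θ] × [ℓ,ΔT,i,D]:
  I: [ 0  0  1  0]
  L: [ 1  0  0  1]
  Θ: [ 0  1  0  0]
RREF → pivots at {ℓ,ΔT,i} ⇒ r = 3
n=4, r=3 ⇒ 1 dimensionless group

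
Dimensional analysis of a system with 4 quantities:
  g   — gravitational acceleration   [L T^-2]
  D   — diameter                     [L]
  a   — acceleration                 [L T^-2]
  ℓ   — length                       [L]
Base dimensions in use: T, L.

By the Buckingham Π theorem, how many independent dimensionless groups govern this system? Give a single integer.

Write exponents as rows T,L / cols g,D,a,ℓ:
  T: [-2  0 -2  0]
  L: [ 1  1  1  1]
Row reduction gives pivot columns g,D; rank = 2
Π count = n − r = 4 − 2 = 2

2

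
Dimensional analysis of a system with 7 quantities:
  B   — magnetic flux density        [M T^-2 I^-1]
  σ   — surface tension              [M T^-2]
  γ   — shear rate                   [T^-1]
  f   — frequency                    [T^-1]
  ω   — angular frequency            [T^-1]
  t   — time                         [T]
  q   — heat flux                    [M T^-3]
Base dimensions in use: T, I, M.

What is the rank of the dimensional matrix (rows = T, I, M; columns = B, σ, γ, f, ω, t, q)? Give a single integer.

Exponent matrix [T,I,M] × [B,σ,γ,f,ω,t,q]:
  T: [-2 -2 -1 -1 -1  1 -3]
  I: [-1  0  0  0  0  0  0]
  M: [ 1  1  0  0  0  0  1]
Echelon form has 3 nonzero rows (pivots: B,σ,γ)

3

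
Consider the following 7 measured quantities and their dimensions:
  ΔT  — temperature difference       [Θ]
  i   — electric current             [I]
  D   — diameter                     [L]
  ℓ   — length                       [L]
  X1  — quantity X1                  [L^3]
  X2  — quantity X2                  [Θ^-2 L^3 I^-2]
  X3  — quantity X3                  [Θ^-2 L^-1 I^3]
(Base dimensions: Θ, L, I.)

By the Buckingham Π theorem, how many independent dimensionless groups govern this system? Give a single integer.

4

Exponent matrix [Θ,L,I] × [ΔT,i,D,ℓ,X1,X2,X3]:
  Θ: [ 1  0  0  0  0 -2 -2]
  L: [ 0  0  1  1  3  3 -1]
  I: [ 0  1  0  0  0 -2  3]
Echelon form has 3 nonzero rows (pivots: ΔT,i,D)
7 vars − rank 3 = 4 Π groups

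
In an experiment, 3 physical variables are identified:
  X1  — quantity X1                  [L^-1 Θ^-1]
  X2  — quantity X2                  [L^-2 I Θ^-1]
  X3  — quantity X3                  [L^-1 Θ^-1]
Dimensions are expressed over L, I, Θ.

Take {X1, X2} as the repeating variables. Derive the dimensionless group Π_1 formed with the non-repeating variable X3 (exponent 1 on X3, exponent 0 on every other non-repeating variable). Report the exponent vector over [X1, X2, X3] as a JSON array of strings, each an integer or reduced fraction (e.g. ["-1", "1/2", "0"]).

["-1", "0", "1"]

Write exponents as rows L,I,Θ / cols X1,X2,X3:
  L: [-1 -2 -1]
  I: [ 0  1  0]
  Θ: [-1 -1 -1]
RREF → pivots at {X1,X2} ⇒ r = 2
Pivot set = {X1,X2}, free = {X3}
RREF:
  r0: [   1    0    1]
  r1: [   0    1    0]
  r2: [   0    0    0]
Fix exponent of X3 at 1; solve each RREF row for its pivot's exponent:
  r0: exp(X1) + (1)·1 = 0 ⇒ exp(X1) = -1
  r1: exp(X2) + (0)·1 = 0 ⇒ exp(X2) = 0
Π_1 = X1^-1 · X3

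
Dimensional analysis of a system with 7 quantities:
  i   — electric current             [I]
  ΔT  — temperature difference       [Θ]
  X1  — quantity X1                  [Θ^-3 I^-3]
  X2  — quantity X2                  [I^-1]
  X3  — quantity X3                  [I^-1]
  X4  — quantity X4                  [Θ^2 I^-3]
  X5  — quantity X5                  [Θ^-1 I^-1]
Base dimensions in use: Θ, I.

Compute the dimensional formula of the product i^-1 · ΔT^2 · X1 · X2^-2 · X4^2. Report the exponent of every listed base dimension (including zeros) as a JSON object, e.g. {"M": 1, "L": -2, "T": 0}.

Exponent matrix [Θ,I] × [i,ΔT,X1,X2,X3,X4,X5]:
  Θ: [ 0  1 -3  0  0  2 -1]
  I: [ 1  0 -3 -1 -1 -3 -1]
  [Θ]: (-1)·0+(2)·1+(1)·-3+(-2)·0+(2)·2 = 3
  [I]: (-1)·1+(2)·0+(1)·-3+(-2)·-1+(2)·-3 = -8
⇒ Θ^3 I^-8

{"Θ": 3, "I": -8}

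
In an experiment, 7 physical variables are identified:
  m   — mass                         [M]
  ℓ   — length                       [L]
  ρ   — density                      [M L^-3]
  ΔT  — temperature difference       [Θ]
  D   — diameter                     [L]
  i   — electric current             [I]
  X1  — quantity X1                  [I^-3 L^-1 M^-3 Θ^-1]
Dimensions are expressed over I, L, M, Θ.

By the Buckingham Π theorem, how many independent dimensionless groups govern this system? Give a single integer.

3

Exponent matrix [I,L,M,Θ] × [m,ℓ,ρ,ΔT,D,i,X1]:
  I: [ 0  0  0  0  0  1 -3]
  L: [ 0  1 -3  0  1  0 -1]
  M: [ 1  0  1  0  0  0 -3]
  Θ: [ 0  0  0  1  0  0 -1]
Echelon form has 4 nonzero rows (pivots: m,ℓ,ΔT,i)
Π count = n − r = 7 − 4 = 3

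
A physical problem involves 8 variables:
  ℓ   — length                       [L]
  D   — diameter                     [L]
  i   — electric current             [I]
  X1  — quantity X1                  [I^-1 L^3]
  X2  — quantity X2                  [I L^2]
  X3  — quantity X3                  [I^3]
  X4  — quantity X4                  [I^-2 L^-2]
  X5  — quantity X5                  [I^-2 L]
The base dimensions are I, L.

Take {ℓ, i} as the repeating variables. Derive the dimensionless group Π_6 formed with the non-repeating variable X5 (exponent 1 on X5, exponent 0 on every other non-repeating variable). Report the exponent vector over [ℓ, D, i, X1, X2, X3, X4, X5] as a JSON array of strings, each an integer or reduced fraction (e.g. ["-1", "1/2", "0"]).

Dimensional matrix (I×L by ℓ×D×i×X1×X2×X3×X4×X5):
  I: [ 0  0  1 -1  1  3 -2 -2]
  L: [ 1  1  0  3  2  0 -2  1]
RREF → pivots at {ℓ,i} ⇒ r = 2
Repeat: ℓ,i; free: D,X1,X2,X3,X4,X5
RREF:
  r0: [   1    1    0    3    2    0   -2    1]
  r1: [   0    0    1   -1    1    3   -2   -2]
Fix exponent of X5 at 1, D at 0, X1 at 0, X2 at 0, X3 at 0, X4 at 0; solve each RREF row for its pivot's exponent:
  r0: exp(ℓ) + (1)·1 = 0 ⇒ exp(ℓ) = -1
  r1: exp(i) + (-2)·1 = 0 ⇒ exp(i) = 2
Π_6 = ℓ^-1 · i^2 · X5

["-1", "0", "2", "0", "0", "0", "0", "1"]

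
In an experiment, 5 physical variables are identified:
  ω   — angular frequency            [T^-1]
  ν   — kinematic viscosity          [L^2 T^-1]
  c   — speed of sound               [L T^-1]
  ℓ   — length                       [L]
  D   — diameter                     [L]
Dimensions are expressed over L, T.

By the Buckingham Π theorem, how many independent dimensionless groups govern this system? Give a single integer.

Write exponents as rows L,T / cols ω,ν,c,ℓ,D:
  L: [ 0  2  1  1  1]
  T: [-1 -1 -1  0  0]
RREF → pivots at {ω,ν} ⇒ r = 2
n=5, r=2 ⇒ 3 dimensionless groups

3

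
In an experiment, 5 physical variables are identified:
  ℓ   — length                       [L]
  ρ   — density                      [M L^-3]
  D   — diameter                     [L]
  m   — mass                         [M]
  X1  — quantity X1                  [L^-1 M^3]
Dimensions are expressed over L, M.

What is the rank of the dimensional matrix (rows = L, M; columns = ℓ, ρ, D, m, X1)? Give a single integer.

Dimensional matrix (L×M by ℓ×ρ×D×m×X1):
  L: [ 1 -3  1  0 -1]
  M: [ 0  1  0  1  3]
Row reduction gives pivot columns ℓ,ρ; rank = 2

2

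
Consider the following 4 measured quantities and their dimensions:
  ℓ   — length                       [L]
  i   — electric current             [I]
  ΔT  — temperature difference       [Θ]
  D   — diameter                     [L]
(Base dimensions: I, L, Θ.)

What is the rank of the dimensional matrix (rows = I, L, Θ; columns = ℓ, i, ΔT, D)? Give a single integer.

3

Dimensional matrix (I×L×Θ by ℓ×i×ΔT×D):
  I: [ 0  1  0  0]
  L: [ 1  0  0  1]
  Θ: [ 0  0  1  0]
RREF → pivots at {ℓ,i,ΔT} ⇒ r = 3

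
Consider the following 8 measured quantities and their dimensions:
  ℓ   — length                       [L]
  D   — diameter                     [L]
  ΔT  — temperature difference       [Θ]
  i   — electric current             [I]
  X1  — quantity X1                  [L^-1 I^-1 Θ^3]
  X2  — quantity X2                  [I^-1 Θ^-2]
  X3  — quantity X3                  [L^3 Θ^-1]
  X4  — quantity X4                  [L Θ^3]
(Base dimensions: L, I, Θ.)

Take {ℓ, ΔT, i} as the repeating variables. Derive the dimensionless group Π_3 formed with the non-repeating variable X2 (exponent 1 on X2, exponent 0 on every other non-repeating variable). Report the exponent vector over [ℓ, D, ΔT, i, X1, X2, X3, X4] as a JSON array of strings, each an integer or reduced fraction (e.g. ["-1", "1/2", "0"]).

Exponent matrix [L,I,Θ] × [ℓ,D,ΔT,i,X1,X2,X3,X4]:
  L: [ 1  1  0  0 -1  0  3  1]
  I: [ 0  0  0  1 -1 -1  0  0]
  Θ: [ 0  0  1  0  3 -2 -1  3]
Row reduction gives pivot columns ℓ,ΔT,i; rank = 3
Repeat: ℓ,ΔT,i; free: D,X1,X2,X3,X4
RREF:
  r0: [   1    1    0    0   -1    0    3    1]
  r1: [   0    0    1    0    3   -2   -1    3]
  r2: [   0    0    0    1   -1   -1    0    0]
Fix exponent of X2 at 1, D at 0, X1 at 0, X3 at 0, X4 at 0; solve each RREF row for its pivot's exponent:
  r0: exp(ℓ) + (0)·1 = 0 ⇒ exp(ℓ) = 0
  r1: exp(ΔT) + (-2)·1 = 0 ⇒ exp(ΔT) = 2
  r2: exp(i) + (-1)·1 = 0 ⇒ exp(i) = 1
Π_3 = ΔT^2 · i · X2

["0", "0", "2", "1", "0", "1", "0", "0"]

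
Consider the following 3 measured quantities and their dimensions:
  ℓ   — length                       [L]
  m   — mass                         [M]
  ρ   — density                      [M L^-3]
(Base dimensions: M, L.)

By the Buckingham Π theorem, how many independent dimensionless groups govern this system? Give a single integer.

Dimensional matrix (M×L by ℓ×m×ρ):
  M: [ 0  1  1]
  L: [ 1  0 -3]
Echelon form has 2 nonzero rows (pivots: ℓ,m)
3 vars − rank 2 = 1 Π group

1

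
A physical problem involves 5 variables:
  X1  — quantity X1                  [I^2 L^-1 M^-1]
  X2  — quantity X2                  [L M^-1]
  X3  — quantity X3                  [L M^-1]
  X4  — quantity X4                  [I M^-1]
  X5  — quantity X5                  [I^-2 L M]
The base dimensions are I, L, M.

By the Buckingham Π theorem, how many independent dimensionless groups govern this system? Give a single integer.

Dimensional matrix (I×L×M by X1×X2×X3×X4×X5):
  I: [ 2  0  0  1 -2]
  L: [-1  1  1  0  1]
  M: [-1 -1 -1 -1  1]
Echelon form has 2 nonzero rows (pivots: X1,X2)
n=5, r=2 ⇒ 3 dimensionless groups

3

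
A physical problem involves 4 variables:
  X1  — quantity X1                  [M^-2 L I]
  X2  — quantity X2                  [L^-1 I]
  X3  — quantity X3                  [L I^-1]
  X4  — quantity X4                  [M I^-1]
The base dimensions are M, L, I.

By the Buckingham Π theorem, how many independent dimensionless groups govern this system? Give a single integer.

2

Write exponents as rows M,L,I / cols X1,X2,X3,X4:
  M: [-2  0  0  1]
  L: [ 1 -1  1  0]
  I: [ 1  1 -1 -1]
Row reduction gives pivot columns X1,X2; rank = 2
Π count = n − r = 4 − 2 = 2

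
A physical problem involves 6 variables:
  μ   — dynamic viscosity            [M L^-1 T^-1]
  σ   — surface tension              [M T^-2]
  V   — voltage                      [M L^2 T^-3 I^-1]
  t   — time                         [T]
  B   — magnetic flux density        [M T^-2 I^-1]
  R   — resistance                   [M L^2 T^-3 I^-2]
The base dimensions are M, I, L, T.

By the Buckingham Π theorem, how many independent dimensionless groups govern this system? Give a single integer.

Dimensional matrix (M×I×L×T by μ×σ×V×t×B×R):
  M: [ 1  1  1  0  1  1]
  I: [ 0  0 -1  0 -1 -2]
  L: [-1  0  2  0  0  2]
  T: [-1 -2 -3  1 -2 -3]
Row reduction gives pivot columns μ,σ,V,t; rank = 4
Π count = n − r = 6 − 4 = 2

2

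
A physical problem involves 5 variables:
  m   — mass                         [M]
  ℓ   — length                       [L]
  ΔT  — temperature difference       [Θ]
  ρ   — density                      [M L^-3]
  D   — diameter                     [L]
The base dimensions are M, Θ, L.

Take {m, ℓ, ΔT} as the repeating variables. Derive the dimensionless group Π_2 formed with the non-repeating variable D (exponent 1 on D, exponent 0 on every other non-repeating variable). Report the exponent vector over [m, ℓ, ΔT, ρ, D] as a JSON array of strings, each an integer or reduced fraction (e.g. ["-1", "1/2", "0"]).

["0", "-1", "0", "0", "1"]

Write exponents as rows M,Θ,L / cols m,ℓ,ΔT,ρ,D:
  M: [ 1  0  0  1  0]
  Θ: [ 0  0  1  0  0]
  L: [ 0  1  0 -3  1]
Row reduction gives pivot columns m,ℓ,ΔT; rank = 3
Repeat: m,ℓ,ΔT; free: ρ,D
RREF:
  r0: [   1    0    0    1    0]
  r1: [   0    1    0   -3    1]
  r2: [   0    0    1    0    0]
Fix exponent of D at 1, ρ at 0; solve each RREF row for its pivot's exponent:
  r0: exp(m) + (0)·1 = 0 ⇒ exp(m) = 0
  r1: exp(ℓ) + (1)·1 = 0 ⇒ exp(ℓ) = -1
  r2: exp(ΔT) + (0)·1 = 0 ⇒ exp(ΔT) = 0
Π_2 = ℓ^-1 · D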